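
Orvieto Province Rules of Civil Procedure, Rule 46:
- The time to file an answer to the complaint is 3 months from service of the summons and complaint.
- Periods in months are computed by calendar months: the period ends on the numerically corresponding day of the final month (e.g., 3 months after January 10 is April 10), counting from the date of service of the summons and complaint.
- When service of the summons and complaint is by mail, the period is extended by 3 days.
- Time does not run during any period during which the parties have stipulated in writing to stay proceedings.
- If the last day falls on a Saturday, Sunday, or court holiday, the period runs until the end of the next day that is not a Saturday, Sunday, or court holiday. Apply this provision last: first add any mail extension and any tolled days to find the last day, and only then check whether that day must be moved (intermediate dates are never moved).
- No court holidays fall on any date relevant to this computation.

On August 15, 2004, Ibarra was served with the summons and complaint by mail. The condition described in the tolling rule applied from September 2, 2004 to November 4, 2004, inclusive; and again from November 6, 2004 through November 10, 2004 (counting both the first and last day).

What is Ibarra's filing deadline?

January 26, 2005

3 months after August 15, 2004 is November 15, 2004.
Service was by mail, adding 3 days: November 15, 2004 + 3 days = November 18, 2004.
From September 2, 2004 through November 4, 2004 inclusive is 64 days; tolling adds 64 days: November 18, 2004 + 64 days = January 21, 2005.
From November 6, 2004 through November 10, 2004 inclusive is 5 days; tolling adds 5 days: January 21, 2005 + 5 days = January 26, 2005.
January 26, 2005 is a Wednesday and not a court holiday, so no extension applies.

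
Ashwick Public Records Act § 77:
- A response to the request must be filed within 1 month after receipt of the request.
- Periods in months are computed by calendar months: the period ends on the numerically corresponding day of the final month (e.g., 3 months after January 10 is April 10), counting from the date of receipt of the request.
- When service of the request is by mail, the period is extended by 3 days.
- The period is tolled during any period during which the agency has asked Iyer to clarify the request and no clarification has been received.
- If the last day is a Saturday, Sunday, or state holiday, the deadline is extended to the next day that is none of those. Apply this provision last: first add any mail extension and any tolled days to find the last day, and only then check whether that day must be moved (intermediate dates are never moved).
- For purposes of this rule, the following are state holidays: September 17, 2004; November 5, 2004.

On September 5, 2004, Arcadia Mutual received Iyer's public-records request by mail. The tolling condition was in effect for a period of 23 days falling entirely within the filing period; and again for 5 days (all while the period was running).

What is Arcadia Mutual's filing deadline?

November 8, 2004

1 month after September 5, 2004 is October 5, 2004.
Service was by mail, adding 3 days: October 5, 2004 + 3 days = October 8, 2004.
Tolling adds 23 days: October 8, 2004 + 23 days = October 31, 2004.
Tolling adds 5 days: October 31, 2004 + 5 days = November 5, 2004.
November 5, 2004 is a listed holiday; November 6, 2004 is Saturday; November 7, 2004 is Sunday. The next qualifying day is November 8, 2004.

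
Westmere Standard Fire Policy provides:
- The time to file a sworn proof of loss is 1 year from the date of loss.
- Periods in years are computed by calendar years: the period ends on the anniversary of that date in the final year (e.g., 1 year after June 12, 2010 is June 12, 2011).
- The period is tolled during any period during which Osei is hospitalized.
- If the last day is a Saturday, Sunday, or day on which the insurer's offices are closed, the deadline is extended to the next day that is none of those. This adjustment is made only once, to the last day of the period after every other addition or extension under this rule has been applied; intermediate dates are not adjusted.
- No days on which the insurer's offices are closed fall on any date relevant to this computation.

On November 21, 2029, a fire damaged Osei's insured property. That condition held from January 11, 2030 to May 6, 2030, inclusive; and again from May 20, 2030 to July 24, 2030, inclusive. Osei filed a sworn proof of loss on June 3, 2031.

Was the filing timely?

1 year after November 21, 2029 is November 21, 2030.
From January 11, 2030 through May 6, 2030 inclusive is 116 days; tolling adds 116 days: November 21, 2030 + 116 days = March 17, 2031.
From May 20, 2030 through July 24, 2030 inclusive is 66 days; tolling adds 66 days: March 17, 2031 + 66 days = May 22, 2031.
May 22, 2031 is a Thursday and not a day on which the insurer's offices are closed, so no extension applies.
The deadline is May 22, 2031; the filing on June 3, 2031 is after that date.

No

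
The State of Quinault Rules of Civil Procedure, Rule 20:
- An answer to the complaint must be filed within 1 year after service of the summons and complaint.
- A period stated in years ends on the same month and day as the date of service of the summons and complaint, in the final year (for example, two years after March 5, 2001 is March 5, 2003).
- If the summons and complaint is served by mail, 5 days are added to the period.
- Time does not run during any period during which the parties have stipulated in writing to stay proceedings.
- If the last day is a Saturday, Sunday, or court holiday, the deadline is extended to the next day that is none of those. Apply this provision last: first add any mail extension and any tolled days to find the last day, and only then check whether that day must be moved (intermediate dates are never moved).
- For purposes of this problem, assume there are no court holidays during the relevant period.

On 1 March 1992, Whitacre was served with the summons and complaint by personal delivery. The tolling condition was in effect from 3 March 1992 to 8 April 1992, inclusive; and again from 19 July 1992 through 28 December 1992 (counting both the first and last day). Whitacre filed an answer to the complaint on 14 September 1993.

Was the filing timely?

1 year after 1 March 1992 is March 1, 1993.
Service was not by mail, so no mail extension applies.
From March 3, 1992 through April 8, 1992 inclusive is 37 days; tolling adds 37 days: March 1, 1993 + 37 days = April 7, 1993.
From July 19, 1992 through December 28, 1992 inclusive is 163 days; tolling adds 163 days: April 7, 1993 + 163 days = September 17, 1993.
September 17, 1993 is a Friday and not a court holiday, so no extension applies.
The deadline is September 17, 1993; the filing on September 14, 1993 is on or before that date.

Yes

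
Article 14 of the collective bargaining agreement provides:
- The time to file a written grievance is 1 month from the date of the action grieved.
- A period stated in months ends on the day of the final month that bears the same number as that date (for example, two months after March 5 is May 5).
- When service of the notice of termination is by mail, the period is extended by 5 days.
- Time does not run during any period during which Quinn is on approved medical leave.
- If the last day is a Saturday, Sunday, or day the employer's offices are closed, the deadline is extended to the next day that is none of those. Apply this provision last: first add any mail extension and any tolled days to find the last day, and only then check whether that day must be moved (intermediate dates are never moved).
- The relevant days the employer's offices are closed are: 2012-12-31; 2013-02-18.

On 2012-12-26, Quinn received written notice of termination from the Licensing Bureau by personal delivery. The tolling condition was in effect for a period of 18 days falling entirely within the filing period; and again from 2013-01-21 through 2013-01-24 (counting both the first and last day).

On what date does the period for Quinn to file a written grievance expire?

1 month after 2012-12-26 is January 26, 2013.
Service was not by mail, so no mail extension applies.
Tolling adds 18 days: January 26, 2013 + 18 days = February 13, 2013.
From January 21, 2013 through January 24, 2013 inclusive is 4 days; tolling adds 4 days: February 13, 2013 + 4 days = February 17, 2013.
February 17, 2013 is Sunday; February 18, 2013 is a listed holiday. The next qualifying day is February 19, 2013.

February 19, 2013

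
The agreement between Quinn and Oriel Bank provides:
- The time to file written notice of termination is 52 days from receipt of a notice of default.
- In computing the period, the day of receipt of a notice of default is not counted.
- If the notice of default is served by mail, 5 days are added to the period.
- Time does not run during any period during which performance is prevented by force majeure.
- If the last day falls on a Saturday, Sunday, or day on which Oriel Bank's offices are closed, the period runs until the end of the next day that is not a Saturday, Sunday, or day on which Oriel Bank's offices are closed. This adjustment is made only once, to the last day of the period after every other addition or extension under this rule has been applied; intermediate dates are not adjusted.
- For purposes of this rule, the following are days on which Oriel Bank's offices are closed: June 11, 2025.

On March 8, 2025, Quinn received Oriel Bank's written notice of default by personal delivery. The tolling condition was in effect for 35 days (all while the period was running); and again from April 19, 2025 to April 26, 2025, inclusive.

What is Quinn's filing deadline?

52 days after March 8, 2025 is April 29, 2025.
Service was not by mail, so no mail extension applies.
Tolling adds 35 days: April 29, 2025 + 35 days = June 3, 2025.
From April 19, 2025 through April 26, 2025 inclusive is 8 days; tolling adds 8 days: June 3, 2025 + 8 days = June 11, 2025.
June 11, 2025 is a listed holiday. The next qualifying day is June 12, 2025.

June 12, 2025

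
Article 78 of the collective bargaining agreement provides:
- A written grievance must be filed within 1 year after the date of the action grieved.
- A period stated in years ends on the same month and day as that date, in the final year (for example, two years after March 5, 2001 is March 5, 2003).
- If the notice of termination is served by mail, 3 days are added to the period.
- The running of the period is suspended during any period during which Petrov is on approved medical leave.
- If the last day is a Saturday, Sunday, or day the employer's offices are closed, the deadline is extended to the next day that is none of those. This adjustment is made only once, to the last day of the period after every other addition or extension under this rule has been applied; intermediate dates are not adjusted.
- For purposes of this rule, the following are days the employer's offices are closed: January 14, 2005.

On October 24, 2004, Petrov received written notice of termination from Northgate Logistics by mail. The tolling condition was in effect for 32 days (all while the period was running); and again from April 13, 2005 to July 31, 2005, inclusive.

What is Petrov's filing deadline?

March 20, 2006

1 year after October 24, 2004 is October 24, 2005.
Service was by mail, adding 3 days: October 24, 2005 + 3 days = October 27, 2005.
Tolling adds 32 days: October 27, 2005 + 32 days = November 28, 2005.
From April 13, 2005 through July 31, 2005 inclusive is 110 days; tolling adds 110 days: November 28, 2005 + 110 days = March 18, 2006.
March 18, 2006 is Saturday; March 19, 2006 is Sunday. The next qualifying day is March 20, 2006.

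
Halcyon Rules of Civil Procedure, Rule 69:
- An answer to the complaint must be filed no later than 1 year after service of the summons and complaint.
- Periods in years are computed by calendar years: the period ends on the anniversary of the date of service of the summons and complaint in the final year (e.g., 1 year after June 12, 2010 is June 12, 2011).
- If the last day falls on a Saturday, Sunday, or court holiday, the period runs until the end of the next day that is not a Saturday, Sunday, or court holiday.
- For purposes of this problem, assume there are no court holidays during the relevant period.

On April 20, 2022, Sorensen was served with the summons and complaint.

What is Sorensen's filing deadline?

April 20, 2023

1 year after April 20, 2022 is April 20, 2023.
April 20, 2023 is a Thursday and not a court holiday, so no extension applies.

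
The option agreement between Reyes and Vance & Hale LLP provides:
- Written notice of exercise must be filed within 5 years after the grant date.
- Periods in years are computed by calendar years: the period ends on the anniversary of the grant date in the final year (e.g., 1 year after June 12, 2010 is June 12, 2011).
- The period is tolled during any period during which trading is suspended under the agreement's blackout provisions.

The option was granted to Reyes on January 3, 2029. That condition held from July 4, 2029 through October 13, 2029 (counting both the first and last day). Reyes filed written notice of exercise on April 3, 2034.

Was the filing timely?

5 years after January 3, 2029 is January 3, 2034.
From July 4, 2029 through October 13, 2029 inclusive is 102 days; tolling adds 102 days: January 3, 2034 + 102 days = April 15, 2034.
The deadline is April 15, 2034; the filing on April 3, 2034 is on or before that date.

Yes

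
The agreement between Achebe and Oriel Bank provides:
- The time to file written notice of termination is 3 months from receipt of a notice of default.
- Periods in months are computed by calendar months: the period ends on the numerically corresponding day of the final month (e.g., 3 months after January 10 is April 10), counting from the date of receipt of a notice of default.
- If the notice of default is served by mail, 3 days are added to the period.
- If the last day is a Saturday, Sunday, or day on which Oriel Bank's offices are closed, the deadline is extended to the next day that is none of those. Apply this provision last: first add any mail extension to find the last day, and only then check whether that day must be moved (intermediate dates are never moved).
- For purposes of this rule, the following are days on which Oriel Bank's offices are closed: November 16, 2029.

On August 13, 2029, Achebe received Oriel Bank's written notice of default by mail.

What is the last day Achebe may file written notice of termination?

3 months after August 13, 2029 is November 13, 2029.
Service was by mail, adding 3 days: November 13, 2029 + 3 days = November 16, 2029.
November 16, 2029 is a listed holiday; November 17, 2029 is Saturday; November 18, 2029 is Sunday. The next qualifying day is November 19, 2029.

November 19, 2029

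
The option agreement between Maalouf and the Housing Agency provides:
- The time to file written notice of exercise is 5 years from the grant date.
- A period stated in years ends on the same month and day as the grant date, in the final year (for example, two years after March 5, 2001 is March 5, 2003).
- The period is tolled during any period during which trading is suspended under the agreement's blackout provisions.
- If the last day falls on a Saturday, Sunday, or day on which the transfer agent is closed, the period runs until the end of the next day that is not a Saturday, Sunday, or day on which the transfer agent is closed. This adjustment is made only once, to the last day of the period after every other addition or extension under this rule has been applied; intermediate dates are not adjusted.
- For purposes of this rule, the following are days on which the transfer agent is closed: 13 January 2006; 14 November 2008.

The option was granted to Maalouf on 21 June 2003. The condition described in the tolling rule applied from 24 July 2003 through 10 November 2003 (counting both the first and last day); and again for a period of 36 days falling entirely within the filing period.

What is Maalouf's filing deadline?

November 17, 2008

5 years after 21 June 2003 is June 21, 2008.
From July 24, 2003 through November 10, 2003 inclusive is 110 days; tolling adds 110 days: June 21, 2008 + 110 days = October 9, 2008.
Tolling adds 36 days: October 9, 2008 + 36 days = November 14, 2008.
November 14, 2008 is a listed holiday; November 15, 2008 is Saturday; November 16, 2008 is Sunday. The next qualifying day is November 17, 2008.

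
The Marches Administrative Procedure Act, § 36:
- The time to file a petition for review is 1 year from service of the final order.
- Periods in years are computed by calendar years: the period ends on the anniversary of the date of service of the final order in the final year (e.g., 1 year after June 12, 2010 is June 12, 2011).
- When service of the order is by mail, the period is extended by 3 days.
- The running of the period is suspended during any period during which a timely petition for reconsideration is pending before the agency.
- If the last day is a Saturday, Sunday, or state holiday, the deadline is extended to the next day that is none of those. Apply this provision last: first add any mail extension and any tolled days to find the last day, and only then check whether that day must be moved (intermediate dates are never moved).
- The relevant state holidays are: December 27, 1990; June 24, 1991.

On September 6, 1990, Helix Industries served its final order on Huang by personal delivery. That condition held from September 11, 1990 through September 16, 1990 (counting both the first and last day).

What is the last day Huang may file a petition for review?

September 12, 1991

1 year after September 6, 1990 is September 6, 1991.
Service was not by mail, so no mail extension applies.
From September 11, 1990 through September 16, 1990 inclusive is 6 days; tolling adds 6 days: September 6, 1991 + 6 days = September 12, 1991.
September 12, 1991 is a Thursday and not a state holiday, so no extension applies.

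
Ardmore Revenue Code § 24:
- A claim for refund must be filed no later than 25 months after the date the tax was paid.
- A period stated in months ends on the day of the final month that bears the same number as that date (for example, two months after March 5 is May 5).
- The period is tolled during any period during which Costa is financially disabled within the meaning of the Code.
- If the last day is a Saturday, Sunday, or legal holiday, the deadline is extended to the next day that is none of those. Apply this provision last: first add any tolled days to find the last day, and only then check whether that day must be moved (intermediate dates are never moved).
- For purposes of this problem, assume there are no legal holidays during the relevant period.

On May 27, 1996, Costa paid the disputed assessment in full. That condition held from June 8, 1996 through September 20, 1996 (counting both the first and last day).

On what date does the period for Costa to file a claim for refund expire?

October 12, 1998

25 months after May 27, 1996 is June 27, 1998.
From June 8, 1996 through September 20, 1996 inclusive is 105 days; tolling adds 105 days: June 27, 1998 + 105 days = October 10, 1998.
October 10, 1998 is Saturday; October 11, 1998 is Sunday. The next qualifying day is October 12, 1998.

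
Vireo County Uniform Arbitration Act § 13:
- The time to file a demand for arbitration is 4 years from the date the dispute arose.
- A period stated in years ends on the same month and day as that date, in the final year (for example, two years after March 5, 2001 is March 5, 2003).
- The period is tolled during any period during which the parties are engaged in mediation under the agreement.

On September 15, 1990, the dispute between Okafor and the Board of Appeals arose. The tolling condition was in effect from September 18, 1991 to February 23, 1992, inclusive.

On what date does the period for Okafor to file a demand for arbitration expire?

February 21, 1995

4 years after September 15, 1990 is September 15, 1994.
From September 18, 1991 through February 23, 1992 inclusive is 159 days; tolling adds 159 days: September 15, 1994 + 159 days = February 21, 1995.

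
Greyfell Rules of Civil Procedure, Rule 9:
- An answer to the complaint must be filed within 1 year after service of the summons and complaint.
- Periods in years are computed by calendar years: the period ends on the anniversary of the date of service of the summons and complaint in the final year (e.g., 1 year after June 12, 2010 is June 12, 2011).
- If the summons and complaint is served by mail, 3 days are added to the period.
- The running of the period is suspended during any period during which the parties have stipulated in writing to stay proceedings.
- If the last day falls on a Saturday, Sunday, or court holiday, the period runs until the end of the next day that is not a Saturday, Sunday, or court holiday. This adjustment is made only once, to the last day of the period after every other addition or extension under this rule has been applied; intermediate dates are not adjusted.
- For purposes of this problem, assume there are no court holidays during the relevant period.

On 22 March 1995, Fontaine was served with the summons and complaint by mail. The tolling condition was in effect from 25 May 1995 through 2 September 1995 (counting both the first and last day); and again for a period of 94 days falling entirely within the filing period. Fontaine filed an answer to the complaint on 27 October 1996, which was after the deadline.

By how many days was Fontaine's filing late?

20 days

1 year after 22 March 1995 is March 22, 1996.
Service was by mail, adding 3 days: March 22, 1996 + 3 days = March 25, 1996.
From May 25, 1995 through September 2, 1995 inclusive is 101 days; tolling adds 101 days: March 25, 1996 + 101 days = July 4, 1996.
Tolling adds 94 days: July 4, 1996 + 94 days = October 6, 1996.
October 6, 1996 is Sunday. The next qualifying day is October 7, 1996.
The deadline is October 7, 1996; from October 7, 1996 to October 27, 1996 is 20 days.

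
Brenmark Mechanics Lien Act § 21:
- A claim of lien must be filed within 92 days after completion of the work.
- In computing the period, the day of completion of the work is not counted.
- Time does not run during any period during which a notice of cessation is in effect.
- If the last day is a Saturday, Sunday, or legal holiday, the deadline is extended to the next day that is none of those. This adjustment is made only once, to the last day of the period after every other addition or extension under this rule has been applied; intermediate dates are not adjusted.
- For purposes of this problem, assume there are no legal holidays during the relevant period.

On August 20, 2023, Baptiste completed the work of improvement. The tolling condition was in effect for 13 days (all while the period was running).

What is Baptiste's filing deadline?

December 4, 2023

92 days after August 20, 2023 is November 20, 2023.
Tolling adds 13 days: November 20, 2023 + 13 days = December 3, 2023.
December 3, 2023 is Sunday. The next qualifying day is December 4, 2023.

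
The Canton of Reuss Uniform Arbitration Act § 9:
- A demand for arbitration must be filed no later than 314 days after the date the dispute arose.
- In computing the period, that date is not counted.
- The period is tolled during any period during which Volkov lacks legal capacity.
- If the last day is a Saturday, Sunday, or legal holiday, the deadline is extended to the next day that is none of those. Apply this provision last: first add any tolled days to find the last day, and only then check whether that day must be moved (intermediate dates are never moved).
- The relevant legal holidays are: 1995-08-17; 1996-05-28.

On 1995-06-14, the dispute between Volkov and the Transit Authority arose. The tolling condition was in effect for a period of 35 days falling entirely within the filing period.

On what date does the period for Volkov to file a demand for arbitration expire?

May 29, 1996

314 days after 1995-06-14 is April 23, 1996.
Tolling adds 35 days: April 23, 1996 + 35 days = May 28, 1996.
May 28, 1996 is a listed holiday. The next qualifying day is May 29, 1996.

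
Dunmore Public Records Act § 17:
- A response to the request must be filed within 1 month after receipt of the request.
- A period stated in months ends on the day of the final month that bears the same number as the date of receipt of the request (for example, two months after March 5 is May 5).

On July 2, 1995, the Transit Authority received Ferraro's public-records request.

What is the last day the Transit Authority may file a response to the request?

August 2, 1995

1 month after July 2, 1995 is August 2, 1995.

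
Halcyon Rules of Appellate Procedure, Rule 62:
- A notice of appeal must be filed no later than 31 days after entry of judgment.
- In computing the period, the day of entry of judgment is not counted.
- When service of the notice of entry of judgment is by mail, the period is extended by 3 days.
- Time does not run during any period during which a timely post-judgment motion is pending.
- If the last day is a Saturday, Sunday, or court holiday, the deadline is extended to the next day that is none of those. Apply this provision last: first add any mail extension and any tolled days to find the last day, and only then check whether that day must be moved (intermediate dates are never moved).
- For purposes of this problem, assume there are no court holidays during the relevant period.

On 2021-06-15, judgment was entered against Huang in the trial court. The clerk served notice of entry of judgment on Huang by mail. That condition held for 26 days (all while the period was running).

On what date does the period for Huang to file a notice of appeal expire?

31 days after 2021-06-15 is July 16, 2021.
Service was by mail, adding 3 days: July 16, 2021 + 3 days = July 19, 2021.
Tolling adds 26 days: July 19, 2021 + 26 days = August 14, 2021.
August 14, 2021 is Saturday; August 15, 2021 is Sunday. The next qualifying day is August 16, 2021.

August 16, 2021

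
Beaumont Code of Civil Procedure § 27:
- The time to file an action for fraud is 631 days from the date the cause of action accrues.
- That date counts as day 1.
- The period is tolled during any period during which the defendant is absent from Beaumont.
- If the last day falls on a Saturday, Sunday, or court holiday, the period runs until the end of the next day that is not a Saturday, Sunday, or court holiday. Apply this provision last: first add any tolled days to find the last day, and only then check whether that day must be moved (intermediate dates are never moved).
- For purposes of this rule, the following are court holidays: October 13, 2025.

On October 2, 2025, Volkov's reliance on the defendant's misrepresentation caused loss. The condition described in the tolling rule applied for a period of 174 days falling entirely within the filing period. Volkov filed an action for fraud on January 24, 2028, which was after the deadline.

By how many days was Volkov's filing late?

40 days

Counting October 2, 2025 as day 1, day 631 is June 24, 2027.
Tolling adds 174 days: June 24, 2027 + 174 days = December 15, 2027.
December 15, 2027 is a Wednesday and not a court holiday, so no extension applies.
The deadline is December 15, 2027; from December 15, 2027 to January 24, 2028 is 40 days.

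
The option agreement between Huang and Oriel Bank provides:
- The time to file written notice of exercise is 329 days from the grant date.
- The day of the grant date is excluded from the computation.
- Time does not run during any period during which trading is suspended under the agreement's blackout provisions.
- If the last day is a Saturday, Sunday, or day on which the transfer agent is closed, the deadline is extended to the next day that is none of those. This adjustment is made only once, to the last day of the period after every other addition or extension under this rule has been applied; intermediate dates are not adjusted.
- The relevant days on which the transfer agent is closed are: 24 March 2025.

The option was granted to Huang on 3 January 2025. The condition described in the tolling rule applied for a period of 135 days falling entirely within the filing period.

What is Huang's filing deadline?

329 days after 3 January 2025 is November 28, 2025.
Tolling adds 135 days: November 28, 2025 + 135 days = April 12, 2026.
April 12, 2026 is Sunday. The next qualifying day is April 13, 2026.

April 13, 2026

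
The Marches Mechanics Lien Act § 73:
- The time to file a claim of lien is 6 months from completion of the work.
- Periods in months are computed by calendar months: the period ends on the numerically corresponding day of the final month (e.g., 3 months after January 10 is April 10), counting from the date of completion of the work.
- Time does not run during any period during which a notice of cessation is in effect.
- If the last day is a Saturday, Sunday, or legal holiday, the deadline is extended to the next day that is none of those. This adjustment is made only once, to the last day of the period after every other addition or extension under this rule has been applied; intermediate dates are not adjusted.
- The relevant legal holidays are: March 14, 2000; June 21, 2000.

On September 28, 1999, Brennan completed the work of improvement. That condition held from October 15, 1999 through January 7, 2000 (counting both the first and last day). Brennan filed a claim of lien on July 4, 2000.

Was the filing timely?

6 months after September 28, 1999 is March 28, 2000.
From October 15, 1999 through January 7, 2000 inclusive is 85 days; tolling adds 85 days: March 28, 2000 + 85 days = June 21, 2000.
June 21, 2000 is a listed holiday. The next qualifying day is June 22, 2000.
The deadline is June 22, 2000; the filing on July 4, 2000 is after that date.

No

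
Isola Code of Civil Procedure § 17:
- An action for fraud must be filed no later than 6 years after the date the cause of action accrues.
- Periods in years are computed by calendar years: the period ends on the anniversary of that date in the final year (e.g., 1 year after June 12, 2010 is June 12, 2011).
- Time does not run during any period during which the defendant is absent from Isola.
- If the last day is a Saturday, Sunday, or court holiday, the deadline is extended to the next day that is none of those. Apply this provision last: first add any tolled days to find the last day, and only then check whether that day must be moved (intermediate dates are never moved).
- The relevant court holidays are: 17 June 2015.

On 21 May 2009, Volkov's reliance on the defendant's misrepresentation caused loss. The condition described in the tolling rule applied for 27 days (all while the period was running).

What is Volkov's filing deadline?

6 years after 21 May 2009 is May 21, 2015.
Tolling adds 27 days: May 21, 2015 + 27 days = June 17, 2015.
June 17, 2015 is a listed holiday. The next qualifying day is June 18, 2015.

June 18, 2015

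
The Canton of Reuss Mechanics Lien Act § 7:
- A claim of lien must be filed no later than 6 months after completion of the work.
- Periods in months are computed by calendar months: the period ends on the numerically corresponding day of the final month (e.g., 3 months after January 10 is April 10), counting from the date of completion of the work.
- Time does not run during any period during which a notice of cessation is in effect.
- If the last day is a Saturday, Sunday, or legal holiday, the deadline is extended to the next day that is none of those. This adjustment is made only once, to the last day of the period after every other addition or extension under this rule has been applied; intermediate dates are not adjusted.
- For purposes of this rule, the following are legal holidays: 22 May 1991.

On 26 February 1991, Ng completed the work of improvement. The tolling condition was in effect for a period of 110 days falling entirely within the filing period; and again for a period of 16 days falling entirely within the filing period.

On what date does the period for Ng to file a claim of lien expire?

6 months after 26 February 1991 is August 26, 1991.
Tolling adds 110 days: August 26, 1991 + 110 days = December 14, 1991.
Tolling adds 16 days: December 14, 1991 + 16 days = December 30, 1991.
December 30, 1991 is a Monday and not a legal holiday, so no extension applies.

December 30, 1991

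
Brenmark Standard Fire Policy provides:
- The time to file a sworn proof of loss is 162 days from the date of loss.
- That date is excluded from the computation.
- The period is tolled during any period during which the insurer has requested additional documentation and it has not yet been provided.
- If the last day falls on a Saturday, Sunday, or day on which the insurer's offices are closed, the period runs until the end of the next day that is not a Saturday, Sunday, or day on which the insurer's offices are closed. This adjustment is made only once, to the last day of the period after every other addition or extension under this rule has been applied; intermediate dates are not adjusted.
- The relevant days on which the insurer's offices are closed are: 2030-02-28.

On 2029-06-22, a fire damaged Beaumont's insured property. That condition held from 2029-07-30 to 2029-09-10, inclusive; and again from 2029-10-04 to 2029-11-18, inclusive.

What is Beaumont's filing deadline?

March 1, 2030

162 days after 2029-06-22 is December 1, 2029.
From July 30, 2029 through September 10, 2029 inclusive is 43 days; tolling adds 43 days: December 1, 2029 + 43 days = January 13, 2030.
From October 4, 2029 through November 18, 2029 inclusive is 46 days; tolling adds 46 days: January 13, 2030 + 46 days = February 28, 2030.
February 28, 2030 is a listed holiday. The next qualifying day is March 1, 2030.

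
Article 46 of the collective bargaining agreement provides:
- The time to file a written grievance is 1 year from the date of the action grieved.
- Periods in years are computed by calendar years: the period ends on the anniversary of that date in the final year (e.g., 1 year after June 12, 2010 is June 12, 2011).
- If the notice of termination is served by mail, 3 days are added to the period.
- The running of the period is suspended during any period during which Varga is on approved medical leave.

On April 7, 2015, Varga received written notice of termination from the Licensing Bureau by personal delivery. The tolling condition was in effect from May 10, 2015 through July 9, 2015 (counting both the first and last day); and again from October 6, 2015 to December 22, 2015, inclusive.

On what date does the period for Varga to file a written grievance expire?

1 year after April 7, 2015 is April 7, 2016.
Service was not by mail, so no mail extension applies.
From May 10, 2015 through July 9, 2015 inclusive is 61 days; tolling adds 61 days: April 7, 2016 + 61 days = June 7, 2016.
From October 6, 2015 through December 22, 2015 inclusive is 78 days; tolling adds 78 days: June 7, 2016 + 78 days = August 24, 2016.

August 24, 2016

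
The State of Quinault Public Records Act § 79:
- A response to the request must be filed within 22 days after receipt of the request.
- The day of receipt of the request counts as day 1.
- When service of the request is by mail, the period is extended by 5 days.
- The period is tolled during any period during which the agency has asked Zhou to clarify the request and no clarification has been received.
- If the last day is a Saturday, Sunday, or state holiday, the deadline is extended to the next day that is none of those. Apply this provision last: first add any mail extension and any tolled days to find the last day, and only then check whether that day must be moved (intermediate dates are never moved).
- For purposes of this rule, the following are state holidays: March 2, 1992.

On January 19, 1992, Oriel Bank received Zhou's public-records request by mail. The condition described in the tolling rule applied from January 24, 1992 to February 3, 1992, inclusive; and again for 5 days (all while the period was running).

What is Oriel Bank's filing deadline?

Counting January 19, 1992 as day 1, day 22 is February 9, 1992.
Service was by mail, adding 5 days: February 9, 1992 + 5 days = February 14, 1992.
From January 24, 1992 through February 3, 1992 inclusive is 11 days; tolling adds 11 days: February 14, 1992 + 11 days = February 25, 1992.
Tolling adds 5 days: February 25, 1992 + 5 days = March 1, 1992.
March 1, 1992 is Sunday; March 2, 1992 is a listed holiday. The next qualifying day is March 3, 1992.

March 3, 1992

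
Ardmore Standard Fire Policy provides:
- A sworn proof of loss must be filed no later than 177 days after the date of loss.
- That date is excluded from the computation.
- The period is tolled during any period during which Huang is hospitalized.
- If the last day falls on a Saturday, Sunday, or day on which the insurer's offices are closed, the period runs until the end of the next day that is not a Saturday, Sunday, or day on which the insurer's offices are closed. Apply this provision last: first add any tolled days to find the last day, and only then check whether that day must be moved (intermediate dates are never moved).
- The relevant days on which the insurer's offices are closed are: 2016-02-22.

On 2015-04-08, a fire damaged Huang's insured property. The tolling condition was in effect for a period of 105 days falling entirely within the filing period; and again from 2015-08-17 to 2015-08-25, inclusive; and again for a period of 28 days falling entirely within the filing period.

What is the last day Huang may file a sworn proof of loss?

February 23, 2016

177 days after 2015-04-08 is October 2, 2015.
Tolling adds 105 days: October 2, 2015 + 105 days = January 15, 2016.
From August 17, 2015 through August 25, 2015 inclusive is 9 days; tolling adds 9 days: January 15, 2016 + 9 days = January 24, 2016.
Tolling adds 28 days: January 24, 2016 + 28 days = February 21, 2016.
February 21, 2016 is Sunday; February 22, 2016 is a listed holiday. The next qualifying day is February 23, 2016.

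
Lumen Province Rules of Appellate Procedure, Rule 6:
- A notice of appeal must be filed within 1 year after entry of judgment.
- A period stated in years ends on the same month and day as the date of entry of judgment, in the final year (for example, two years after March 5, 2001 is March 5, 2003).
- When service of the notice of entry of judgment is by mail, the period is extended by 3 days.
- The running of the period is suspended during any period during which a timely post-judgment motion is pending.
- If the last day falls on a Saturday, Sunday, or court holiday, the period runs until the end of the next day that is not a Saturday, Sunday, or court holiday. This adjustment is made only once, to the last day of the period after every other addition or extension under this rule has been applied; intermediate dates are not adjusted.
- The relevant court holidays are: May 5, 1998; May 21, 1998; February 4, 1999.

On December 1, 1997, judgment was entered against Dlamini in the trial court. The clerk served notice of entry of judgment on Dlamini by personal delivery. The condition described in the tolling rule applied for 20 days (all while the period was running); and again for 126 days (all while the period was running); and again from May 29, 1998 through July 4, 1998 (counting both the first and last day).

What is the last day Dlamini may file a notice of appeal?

June 2, 1999

1 year after December 1, 1997 is December 1, 1998.
Service was not by mail, so no mail extension applies.
Tolling adds 20 days: December 1, 1998 + 20 days = December 21, 1998.
Tolling adds 126 days: December 21, 1998 + 126 days = April 26, 1999.
From May 29, 1998 through July 4, 1998 inclusive is 37 days; tolling adds 37 days: April 26, 1999 + 37 days = June 2, 1999.
June 2, 1999 is a Wednesday and not a court holiday, so no extension applies.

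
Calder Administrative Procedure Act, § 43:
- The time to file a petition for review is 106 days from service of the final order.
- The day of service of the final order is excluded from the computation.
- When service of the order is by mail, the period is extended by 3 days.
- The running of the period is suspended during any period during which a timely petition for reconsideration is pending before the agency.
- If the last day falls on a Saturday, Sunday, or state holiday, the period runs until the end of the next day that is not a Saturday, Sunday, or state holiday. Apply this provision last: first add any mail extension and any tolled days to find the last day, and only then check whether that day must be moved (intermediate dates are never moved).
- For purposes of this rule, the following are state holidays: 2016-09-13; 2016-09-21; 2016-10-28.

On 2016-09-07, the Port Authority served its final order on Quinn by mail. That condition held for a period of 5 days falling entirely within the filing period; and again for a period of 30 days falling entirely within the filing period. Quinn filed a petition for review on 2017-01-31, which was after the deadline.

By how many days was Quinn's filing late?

1 day

106 days after 2016-09-07 is December 22, 2016.
Service was by mail, adding 3 days: December 22, 2016 + 3 days = December 25, 2016.
Tolling adds 5 days: December 25, 2016 + 5 days = December 30, 2016.
Tolling adds 30 days: December 30, 2016 + 30 days = January 29, 2017.
January 29, 2017 is Sunday. The next qualifying day is January 30, 2017.
The deadline is January 30, 2017; from January 30, 2017 to January 31, 2017 is 1 days.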